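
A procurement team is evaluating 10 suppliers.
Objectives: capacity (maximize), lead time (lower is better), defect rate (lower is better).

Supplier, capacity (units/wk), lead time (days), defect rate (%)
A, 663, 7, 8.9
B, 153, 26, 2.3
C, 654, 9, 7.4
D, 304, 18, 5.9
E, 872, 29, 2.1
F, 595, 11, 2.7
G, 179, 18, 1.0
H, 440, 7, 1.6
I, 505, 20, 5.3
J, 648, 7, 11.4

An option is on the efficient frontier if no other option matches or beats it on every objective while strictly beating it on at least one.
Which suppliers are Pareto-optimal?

A, C, E, F, G, H

A: not dominated.
B: dominated by G (capacity 179≥153, lead time 18≤26, defect rate 1.0≤2.3).
C: not dominated.
D: dominated by F (capacity 595≥304, lead time 11≤18, defect rate 2.7≤5.9).
E: not dominated (best capacity).
F: not dominated.
G: not dominated (best defect rate).
H: not dominated.
I: dominated by F (capacity 595≥505, lead time 11≤20, defect rate 2.7≤5.3).
J: dominated by A (capacity 663≥648, lead time 7≤7, defect rate 8.9≤11.4).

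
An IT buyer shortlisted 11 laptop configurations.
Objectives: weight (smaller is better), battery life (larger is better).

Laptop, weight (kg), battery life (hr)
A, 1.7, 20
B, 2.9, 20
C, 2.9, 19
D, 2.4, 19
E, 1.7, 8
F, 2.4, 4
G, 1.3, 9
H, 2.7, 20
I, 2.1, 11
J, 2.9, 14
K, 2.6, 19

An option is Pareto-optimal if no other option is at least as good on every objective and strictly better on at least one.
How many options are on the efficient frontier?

2

A: not dominated.
B: dominated by A (weight 1.7≤2.9, battery life 20≥20).
C: dominated by A (weight 1.7≤2.9, battery life 20≥19).
D: dominated by A (weight 1.7≤2.4, battery life 20≥19).
E: dominated by A (weight 1.7≤1.7, battery life 20≥8).
F: dominated by A (weight 1.7≤2.4, battery life 20≥4).
G: not dominated (best weight).
H: dominated by A (weight 1.7≤2.7, battery life 20≥20).
I: dominated by A (weight 1.7≤2.1, battery life 20≥11).
J: dominated by A (weight 1.7≤2.9, battery life 20≥14).
K: dominated by A (weight 1.7≤2.6, battery life 20≥19).
Pareto-optimal: A, G → 2.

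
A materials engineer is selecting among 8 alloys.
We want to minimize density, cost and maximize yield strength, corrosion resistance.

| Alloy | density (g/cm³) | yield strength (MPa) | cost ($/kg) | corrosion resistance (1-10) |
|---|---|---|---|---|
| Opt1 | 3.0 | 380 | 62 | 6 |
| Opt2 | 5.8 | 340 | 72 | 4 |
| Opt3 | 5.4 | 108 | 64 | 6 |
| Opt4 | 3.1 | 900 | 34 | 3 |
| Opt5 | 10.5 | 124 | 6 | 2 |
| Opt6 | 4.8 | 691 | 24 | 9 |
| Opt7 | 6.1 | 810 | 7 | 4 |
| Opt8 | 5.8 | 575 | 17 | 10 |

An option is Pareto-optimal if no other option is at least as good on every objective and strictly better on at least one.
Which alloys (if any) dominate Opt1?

Opt2: worse on density (5.8 vs 3.0).
Opt3: worse on density (5.4 vs 3.0).
Opt4: worse on density (3.1 vs 3.0).
Opt5: worse on density (10.5 vs 3.0).
Opt6: worse on density (4.8 vs 3.0).
Opt7: worse on density (6.1 vs 3.0).
Opt8: worse on density (5.8 vs 3.0).
No option dominates Opt1.

none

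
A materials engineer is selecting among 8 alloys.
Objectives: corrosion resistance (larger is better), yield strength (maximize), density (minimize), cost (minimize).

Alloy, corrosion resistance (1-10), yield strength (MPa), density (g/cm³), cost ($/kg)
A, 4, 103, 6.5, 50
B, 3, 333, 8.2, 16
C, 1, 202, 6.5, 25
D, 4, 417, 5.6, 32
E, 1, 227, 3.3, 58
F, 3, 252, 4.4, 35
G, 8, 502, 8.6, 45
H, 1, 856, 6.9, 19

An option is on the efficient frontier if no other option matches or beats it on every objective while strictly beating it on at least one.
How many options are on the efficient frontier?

7

A: dominated by D (corrosion resistance 4≥4, yield strength 417≥103, density 5.6≤6.5, cost 32≤50).
B: not dominated (best cost).
C: not dominated.
D: not dominated.
E: not dominated (best density).
F: not dominated.
G: not dominated (best corrosion resistance).
H: not dominated (best yield strength).
Pareto-optimal: B, C, D, E, F, G, H → 7.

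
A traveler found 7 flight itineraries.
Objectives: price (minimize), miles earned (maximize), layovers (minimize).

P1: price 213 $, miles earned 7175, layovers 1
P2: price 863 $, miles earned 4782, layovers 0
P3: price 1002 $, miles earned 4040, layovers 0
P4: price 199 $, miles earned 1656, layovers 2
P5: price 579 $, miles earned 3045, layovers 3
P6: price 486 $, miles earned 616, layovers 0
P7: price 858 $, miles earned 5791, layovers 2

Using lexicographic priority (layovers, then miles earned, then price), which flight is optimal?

First minimize layovers: best is 0, kept {P2, P3, P6}.
Then maximize miles earned: best is 4782, kept {P2}.

P2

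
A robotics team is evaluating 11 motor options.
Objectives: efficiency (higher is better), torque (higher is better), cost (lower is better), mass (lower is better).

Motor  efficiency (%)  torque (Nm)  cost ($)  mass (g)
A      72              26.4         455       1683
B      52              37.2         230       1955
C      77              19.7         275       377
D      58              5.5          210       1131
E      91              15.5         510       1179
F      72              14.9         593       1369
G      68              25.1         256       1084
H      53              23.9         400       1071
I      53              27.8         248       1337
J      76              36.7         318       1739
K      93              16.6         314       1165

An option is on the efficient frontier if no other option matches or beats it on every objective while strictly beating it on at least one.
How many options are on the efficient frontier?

A: not dominated.
B: not dominated (best torque).
C: not dominated (best mass).
D: not dominated (best cost).
E: dominated by K (efficiency 93≥91, torque 16.6≥15.5, cost 314≤510, mass 1165≤1179).
F: dominated by C (efficiency 77≥72, torque 19.7≥14.9, cost 275≤593, mass 377≤1369).
G: not dominated.
H: not dominated.
I: not dominated.
J: not dominated.
K: not dominated (best efficiency).
Pareto-optimal: A, B, C, D, G, H, I, J, K → 9.

9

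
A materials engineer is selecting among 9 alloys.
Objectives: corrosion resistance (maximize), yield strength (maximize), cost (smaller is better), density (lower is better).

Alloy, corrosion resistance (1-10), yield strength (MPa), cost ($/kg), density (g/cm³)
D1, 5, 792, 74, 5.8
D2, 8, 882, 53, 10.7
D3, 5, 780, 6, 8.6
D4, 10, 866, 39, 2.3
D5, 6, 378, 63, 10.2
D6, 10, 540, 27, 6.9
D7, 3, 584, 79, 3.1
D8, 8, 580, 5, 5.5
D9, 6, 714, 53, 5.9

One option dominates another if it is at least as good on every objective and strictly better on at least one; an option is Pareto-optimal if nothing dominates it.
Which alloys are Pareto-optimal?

D2, D3, D4, D6, D8

D1: dominated by D4 (corrosion resistance 10≥5, yield strength 866≥792, cost 39≤74, density 2.3≤5.8).
D2: not dominated (best yield strength).
D3: not dominated.
D4: not dominated (best density).
D5: dominated by D4 (corrosion resistance 10≥6, yield strength 866≥378, cost 39≤63, density 2.3≤10.2).
D6: not dominated.
D7: dominated by D4 (corrosion resistance 10≥3, yield strength 866≥584, cost 39≤79, density 2.3≤3.1).
D8: not dominated (best cost).
D9: dominated by D4 (corrosion resistance 10≥6, yield strength 866≥714, cost 39≤53, density 2.3≤5.9).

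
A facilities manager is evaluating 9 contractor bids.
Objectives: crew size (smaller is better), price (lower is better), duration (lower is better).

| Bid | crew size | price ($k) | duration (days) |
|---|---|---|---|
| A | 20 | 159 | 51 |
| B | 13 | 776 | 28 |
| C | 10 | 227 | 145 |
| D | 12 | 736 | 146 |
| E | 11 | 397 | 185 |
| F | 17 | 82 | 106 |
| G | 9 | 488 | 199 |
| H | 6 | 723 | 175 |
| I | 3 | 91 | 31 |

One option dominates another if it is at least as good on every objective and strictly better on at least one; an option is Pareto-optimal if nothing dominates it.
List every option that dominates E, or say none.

C: crew size 10≤11, price 227≤397, duration 145≤185 — dominates E.
I: crew size 3≤11, price 91≤397, duration 31≤185 — dominates E.
Others (A, B, D, F, G, H) are each worse than E on at least one objective.

C, I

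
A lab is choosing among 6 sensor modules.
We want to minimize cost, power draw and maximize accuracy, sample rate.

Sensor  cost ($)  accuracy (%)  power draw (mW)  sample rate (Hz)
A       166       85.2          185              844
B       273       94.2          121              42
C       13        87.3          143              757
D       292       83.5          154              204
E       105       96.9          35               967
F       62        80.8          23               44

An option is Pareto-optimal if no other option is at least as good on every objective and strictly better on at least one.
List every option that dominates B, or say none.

E: cost 105≤273, accuracy 96.9≥94.2, power draw 35≤121, sample rate 967≥42 — dominates B.
Others (A, C, D, F) are each worse than B on at least one objective.

E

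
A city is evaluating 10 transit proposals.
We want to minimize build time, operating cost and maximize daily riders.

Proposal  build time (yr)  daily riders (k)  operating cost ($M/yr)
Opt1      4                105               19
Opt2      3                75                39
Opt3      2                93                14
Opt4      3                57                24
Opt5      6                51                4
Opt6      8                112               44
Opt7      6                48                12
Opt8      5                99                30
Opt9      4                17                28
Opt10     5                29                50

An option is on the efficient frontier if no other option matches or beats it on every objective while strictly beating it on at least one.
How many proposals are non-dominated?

4

Opt1: not dominated.
Opt2: dominated by Opt3 (build time 2≤3, daily riders 93≥75, operating cost 14≤39).
Opt3: not dominated (best build time).
Opt4: dominated by Opt3 (build time 2≤3, daily riders 93≥57, operating cost 14≤24).
Opt5: not dominated (best operating cost).
Opt6: not dominated (best daily riders).
Opt7: dominated by Opt5 (build time 6≤6, daily riders 51≥48, operating cost 4≤12).
Opt8: dominated by Opt1 (build time 4≤5, daily riders 105≥99, operating cost 19≤30).
Opt9: dominated by Opt1 (build time 4≤4, daily riders 105≥17, operating cost 19≤28).
Opt10: dominated by Opt1 (build time 4≤5, daily riders 105≥29, operating cost 19≤50).
Pareto-optimal: Opt1, Opt3, Opt5, Opt6 → 4.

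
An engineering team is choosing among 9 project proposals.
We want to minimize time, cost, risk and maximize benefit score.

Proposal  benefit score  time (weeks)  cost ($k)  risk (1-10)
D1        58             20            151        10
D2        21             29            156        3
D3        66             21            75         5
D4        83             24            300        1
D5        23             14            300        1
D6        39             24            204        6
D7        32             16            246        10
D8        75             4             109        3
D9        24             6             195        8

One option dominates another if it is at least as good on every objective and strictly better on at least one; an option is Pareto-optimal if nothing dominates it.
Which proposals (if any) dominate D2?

D8: benefit score 75≥21, time 4≤29, cost 109≤156, risk 3≤3 — dominates D2.
Others (D1, D3, D4, D5, D6, D7, D9) are each worse than D2 on at least one objective.

D8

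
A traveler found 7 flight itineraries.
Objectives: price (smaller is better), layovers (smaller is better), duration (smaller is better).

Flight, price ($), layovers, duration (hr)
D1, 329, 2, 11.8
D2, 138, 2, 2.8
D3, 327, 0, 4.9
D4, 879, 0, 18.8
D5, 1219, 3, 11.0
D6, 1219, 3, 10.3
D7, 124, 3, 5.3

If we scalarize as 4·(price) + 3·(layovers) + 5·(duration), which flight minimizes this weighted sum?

D7

D1: 4·329 + 3·2 + 5·11.8 = 1381.0
D2: 4·138 + 3·2 + 5·2.8 = 572.0
D3: 4·327 + 3·0 + 5·4.9 = 1332.5
D4: 4·879 + 3·0 + 5·18.8 = 3610.0
D5: 4·1219 + 3·3 + 5·11.0 = 4940.0
D6: 4·1219 + 3·3 + 5·10.3 = 4936.5
D7: 4·124 + 3·3 + 5·5.3 = 531.5
Lowest: D7 at 531.5.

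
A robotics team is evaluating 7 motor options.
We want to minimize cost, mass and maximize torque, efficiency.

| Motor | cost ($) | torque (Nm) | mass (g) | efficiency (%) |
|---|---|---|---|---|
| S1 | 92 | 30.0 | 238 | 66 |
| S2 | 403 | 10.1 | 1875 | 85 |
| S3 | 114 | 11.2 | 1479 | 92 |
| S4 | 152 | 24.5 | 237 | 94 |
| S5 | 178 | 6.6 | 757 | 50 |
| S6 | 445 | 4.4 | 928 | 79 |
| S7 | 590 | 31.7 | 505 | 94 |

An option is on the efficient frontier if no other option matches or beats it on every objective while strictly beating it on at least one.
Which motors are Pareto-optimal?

S1, S3, S4, S7

S1: not dominated (best cost).
S2: dominated by S3 (cost 114≤403, torque 11.2≥10.1, mass 1479≤1875, efficiency 92≥85).
S3: not dominated.
S4: not dominated (best mass).
S5: dominated by S1 (cost 92≤178, torque 30.0≥6.6, mass 238≤757, efficiency 66≥50).
S6: dominated by S4 (cost 152≤445, torque 24.5≥4.4, mass 237≤928, efficiency 94≥79).
S7: not dominated (best torque).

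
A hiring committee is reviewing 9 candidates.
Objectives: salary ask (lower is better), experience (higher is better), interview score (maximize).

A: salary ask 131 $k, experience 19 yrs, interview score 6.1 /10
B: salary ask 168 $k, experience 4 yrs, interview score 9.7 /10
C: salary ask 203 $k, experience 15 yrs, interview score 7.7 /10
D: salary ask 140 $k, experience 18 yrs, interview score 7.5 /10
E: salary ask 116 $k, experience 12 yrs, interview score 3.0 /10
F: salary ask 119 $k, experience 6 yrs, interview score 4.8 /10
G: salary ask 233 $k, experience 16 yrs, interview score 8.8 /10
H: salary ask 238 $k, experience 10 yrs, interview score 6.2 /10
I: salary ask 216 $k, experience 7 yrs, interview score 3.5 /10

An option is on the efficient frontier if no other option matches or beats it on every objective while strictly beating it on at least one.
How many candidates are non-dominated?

7

A: not dominated (best experience).
B: not dominated (best interview score).
C: not dominated.
D: not dominated.
E: not dominated (best salary ask).
F: not dominated.
G: not dominated.
H: dominated by C (salary ask 203≤238, experience 15≥10, interview score 7.7≥6.2).
I: dominated by A (salary ask 131≤216, experience 19≥7, interview score 6.1≥3.5).
Pareto-optimal: A, B, C, D, E, F, G → 7.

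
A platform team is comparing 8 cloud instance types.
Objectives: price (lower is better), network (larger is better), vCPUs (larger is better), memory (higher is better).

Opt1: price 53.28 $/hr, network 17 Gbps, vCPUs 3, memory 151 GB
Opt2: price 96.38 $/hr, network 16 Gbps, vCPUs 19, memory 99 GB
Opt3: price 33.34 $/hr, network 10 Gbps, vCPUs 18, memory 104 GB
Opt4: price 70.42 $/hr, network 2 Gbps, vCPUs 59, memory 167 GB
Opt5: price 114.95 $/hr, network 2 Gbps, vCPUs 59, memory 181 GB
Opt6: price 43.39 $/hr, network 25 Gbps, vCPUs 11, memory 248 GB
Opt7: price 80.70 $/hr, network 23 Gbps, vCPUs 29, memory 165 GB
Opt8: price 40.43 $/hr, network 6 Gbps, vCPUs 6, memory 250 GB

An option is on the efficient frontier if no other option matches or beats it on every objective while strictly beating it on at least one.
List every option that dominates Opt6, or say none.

Opt1: worse on price (53.28 vs 43.39).
Opt2: worse on price (96.38 vs 43.39).
Opt3: worse on network (10 vs 25).
Opt4: worse on price (70.42 vs 43.39).
Opt5: worse on price (114.95 vs 43.39).
Opt7: worse on price (80.70 vs 43.39).
Opt8: worse on network (6 vs 25).
No option dominates Opt6.

none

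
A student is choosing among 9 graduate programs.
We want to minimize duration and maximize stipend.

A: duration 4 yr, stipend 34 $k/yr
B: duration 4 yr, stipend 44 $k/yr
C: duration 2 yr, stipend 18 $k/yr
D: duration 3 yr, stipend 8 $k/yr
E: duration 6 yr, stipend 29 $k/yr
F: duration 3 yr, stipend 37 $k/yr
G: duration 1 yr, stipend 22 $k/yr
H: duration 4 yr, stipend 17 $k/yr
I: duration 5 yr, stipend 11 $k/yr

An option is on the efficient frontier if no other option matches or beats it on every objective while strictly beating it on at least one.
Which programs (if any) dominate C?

G: duration 1≤2, stipend 22≥18 — dominates C.
Others (A, B, D, E, F, H, I) are each worse than C on at least one objective.

G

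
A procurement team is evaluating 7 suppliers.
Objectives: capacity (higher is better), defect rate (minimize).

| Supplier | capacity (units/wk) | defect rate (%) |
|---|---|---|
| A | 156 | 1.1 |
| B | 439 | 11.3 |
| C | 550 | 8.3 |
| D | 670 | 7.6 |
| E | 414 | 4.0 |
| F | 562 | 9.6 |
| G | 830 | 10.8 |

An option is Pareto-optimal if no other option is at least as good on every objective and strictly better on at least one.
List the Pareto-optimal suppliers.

A, D, E, G

A: not dominated (best defect rate).
B: dominated by C (capacity 550≥439, defect rate 8.3≤11.3).
C: dominated by D (capacity 670≥550, defect rate 7.6≤8.3).
D: not dominated.
E: not dominated.
F: dominated by D (capacity 670≥562, defect rate 7.6≤9.6).
G: not dominated (best capacity).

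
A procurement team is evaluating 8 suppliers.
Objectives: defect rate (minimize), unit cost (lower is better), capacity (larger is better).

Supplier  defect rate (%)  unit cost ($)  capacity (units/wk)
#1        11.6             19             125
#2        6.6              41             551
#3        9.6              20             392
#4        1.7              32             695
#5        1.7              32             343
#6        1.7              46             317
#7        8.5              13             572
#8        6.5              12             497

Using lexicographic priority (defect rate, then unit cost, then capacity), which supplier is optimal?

#4

First minimize defect rate: best is 1.7, kept {#4, #5, #6}.
Then minimize unit cost: best is 32, kept {#4, #5}.
Then maximize capacity: best is 695, kept {#4}.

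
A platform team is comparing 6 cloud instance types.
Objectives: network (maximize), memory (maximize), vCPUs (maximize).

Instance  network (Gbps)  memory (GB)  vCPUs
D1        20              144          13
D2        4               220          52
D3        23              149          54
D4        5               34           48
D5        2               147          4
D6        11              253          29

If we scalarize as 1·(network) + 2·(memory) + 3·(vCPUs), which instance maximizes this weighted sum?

D1: 1·20 + 2·144 + 3·13 = 347
D2: 1·4 + 2·220 + 3·52 = 600
D3: 1·23 + 2·149 + 3·54 = 483
D4: 1·5 + 2·34 + 3·48 = 217
D5: 1·2 + 2·147 + 3·4 = 308
D6: 1·11 + 2·253 + 3·29 = 604
Highest: D6 at 604.

D6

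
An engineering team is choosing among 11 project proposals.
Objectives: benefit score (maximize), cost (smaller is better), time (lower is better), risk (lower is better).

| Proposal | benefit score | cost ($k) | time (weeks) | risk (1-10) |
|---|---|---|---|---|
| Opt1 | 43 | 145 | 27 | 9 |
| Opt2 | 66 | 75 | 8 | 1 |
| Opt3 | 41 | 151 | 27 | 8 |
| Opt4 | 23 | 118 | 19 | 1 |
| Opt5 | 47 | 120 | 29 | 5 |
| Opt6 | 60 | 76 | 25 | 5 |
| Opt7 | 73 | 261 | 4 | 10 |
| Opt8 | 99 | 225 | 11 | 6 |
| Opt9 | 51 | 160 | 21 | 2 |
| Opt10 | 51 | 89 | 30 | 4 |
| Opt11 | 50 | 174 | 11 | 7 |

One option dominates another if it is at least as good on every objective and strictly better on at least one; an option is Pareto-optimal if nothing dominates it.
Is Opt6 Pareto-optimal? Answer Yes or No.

No

Opt2 vs Opt6: benefit score 66≥60, cost 75≤76, time 8≤25, risk 1≤5 — Opt2 is at least as good on every objective and strictly better on at least one, so Opt2 dominates Opt6.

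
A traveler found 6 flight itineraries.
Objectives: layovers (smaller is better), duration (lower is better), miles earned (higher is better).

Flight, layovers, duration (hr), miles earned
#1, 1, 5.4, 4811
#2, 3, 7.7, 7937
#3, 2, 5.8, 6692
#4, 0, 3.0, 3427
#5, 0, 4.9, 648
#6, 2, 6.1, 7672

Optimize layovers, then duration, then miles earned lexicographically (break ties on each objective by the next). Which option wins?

First minimize layovers: best is 0, kept {#4, #5}.
Then minimize duration: best is 3.0, kept {#4}.

#4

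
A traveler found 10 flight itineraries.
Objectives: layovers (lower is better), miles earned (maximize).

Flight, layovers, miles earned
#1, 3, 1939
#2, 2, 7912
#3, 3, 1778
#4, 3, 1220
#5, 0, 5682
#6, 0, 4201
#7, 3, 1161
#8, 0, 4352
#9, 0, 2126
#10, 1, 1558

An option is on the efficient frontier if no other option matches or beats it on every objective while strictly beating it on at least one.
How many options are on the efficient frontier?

#1: dominated by #2 (layovers 2≤3, miles earned 7912≥1939).
#2: not dominated (best miles earned).
#3: dominated by #1 (layovers 3≤3, miles earned 1939≥1778).
#4: dominated by #1 (layovers 3≤3, miles earned 1939≥1220).
#5: not dominated.
#6: dominated by #5 (layovers 0≤0, miles earned 5682≥4201).
#7: dominated by #1 (layovers 3≤3, miles earned 1939≥1161).
#8: dominated by #5 (layovers 0≤0, miles earned 5682≥4352).
#9: dominated by #5 (layovers 0≤0, miles earned 5682≥2126).
#10: dominated by #5 (layovers 0≤1, miles earned 5682≥1558).
Pareto-optimal: #2, #5 → 2.

2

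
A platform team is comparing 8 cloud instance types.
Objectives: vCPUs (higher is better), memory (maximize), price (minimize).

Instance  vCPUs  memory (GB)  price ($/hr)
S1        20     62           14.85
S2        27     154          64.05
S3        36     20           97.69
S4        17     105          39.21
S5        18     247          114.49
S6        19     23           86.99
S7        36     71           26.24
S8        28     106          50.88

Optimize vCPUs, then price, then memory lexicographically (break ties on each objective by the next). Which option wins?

S7

First maximize vCPUs: best is 36, kept {S3, S7}.
Then minimize price: best is 26.24, kept {S7}.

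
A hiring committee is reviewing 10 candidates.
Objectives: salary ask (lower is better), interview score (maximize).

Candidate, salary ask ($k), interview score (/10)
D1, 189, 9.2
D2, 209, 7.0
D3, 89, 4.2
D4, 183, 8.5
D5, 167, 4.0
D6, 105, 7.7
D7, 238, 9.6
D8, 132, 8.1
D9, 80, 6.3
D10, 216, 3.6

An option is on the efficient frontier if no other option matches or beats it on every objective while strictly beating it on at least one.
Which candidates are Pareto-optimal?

D1, D4, D6, D7, D8, D9

D1: not dominated.
D2: dominated by D1 (salary ask 189≤209, interview score 9.2≥7.0).
D3: dominated by D9 (salary ask 80≤89, interview score 6.3≥4.2).
D4: not dominated.
D5: dominated by D3 (salary ask 89≤167, interview score 4.2≥4.0).
D6: not dominated.
D7: not dominated (best interview score).
D8: not dominated.
D9: not dominated (best salary ask).
D10: dominated by D1 (salary ask 189≤216, interview score 9.2≥3.6).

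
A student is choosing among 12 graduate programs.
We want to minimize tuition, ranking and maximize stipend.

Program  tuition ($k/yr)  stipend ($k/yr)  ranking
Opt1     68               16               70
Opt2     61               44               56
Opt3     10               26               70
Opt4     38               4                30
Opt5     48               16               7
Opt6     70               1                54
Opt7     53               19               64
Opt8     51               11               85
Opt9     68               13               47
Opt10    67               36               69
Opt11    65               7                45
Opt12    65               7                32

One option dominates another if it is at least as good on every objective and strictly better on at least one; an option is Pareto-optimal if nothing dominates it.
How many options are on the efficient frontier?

5

Opt1: dominated by Opt2 (tuition 61≤68, stipend 44≥16, ranking 56≤70).
Opt2: not dominated (best stipend).
Opt3: not dominated (best tuition).
Opt4: not dominated.
Opt5: not dominated (best ranking).
Opt6: dominated by Opt4 (tuition 38≤70, stipend 4≥1, ranking 30≤54).
Opt7: not dominated.
Opt8: dominated by Opt3 (tuition 10≤51, stipend 26≥11, ranking 70≤85).
Opt9: dominated by Opt5 (tuition 48≤68, stipend 16≥13, ranking 7≤47).
Opt10: dominated by Opt2 (tuition 61≤67, stipend 44≥36, ranking 56≤69).
Opt11: dominated by Opt5 (tuition 48≤65, stipend 16≥7, ranking 7≤45).
Opt12: dominated by Opt5 (tuition 48≤65, stipend 16≥7, ranking 7≤32).
Pareto-optimal: Opt2, Opt3, Opt4, Opt5, Opt7 → 5.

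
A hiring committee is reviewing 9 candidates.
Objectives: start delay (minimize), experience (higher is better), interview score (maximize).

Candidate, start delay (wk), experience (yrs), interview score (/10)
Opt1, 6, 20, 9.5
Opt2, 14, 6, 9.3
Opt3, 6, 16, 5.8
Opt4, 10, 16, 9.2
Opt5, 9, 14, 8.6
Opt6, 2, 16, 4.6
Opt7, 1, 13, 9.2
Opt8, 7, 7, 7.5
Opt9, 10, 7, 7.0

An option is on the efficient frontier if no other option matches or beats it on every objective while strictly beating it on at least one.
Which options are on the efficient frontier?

Opt1, Opt6, Opt7

Opt1: not dominated (best experience).
Opt2: dominated by Opt1 (start delay 6≤14, experience 20≥6, interview score 9.5≥9.3).
Opt3: dominated by Opt1 (start delay 6≤6, experience 20≥16, interview score 9.5≥5.8).
Opt4: dominated by Opt1 (start delay 6≤10, experience 20≥16, interview score 9.5≥9.2).
Opt5: dominated by Opt1 (start delay 6≤9, experience 20≥14, interview score 9.5≥8.6).
Opt6: not dominated.
Opt7: not dominated (best start delay).
Opt8: dominated by Opt1 (start delay 6≤7, experience 20≥7, interview score 9.5≥7.5).
Opt9: dominated by Opt1 (start delay 6≤10, experience 20≥7, interview score 9.5≥7.0).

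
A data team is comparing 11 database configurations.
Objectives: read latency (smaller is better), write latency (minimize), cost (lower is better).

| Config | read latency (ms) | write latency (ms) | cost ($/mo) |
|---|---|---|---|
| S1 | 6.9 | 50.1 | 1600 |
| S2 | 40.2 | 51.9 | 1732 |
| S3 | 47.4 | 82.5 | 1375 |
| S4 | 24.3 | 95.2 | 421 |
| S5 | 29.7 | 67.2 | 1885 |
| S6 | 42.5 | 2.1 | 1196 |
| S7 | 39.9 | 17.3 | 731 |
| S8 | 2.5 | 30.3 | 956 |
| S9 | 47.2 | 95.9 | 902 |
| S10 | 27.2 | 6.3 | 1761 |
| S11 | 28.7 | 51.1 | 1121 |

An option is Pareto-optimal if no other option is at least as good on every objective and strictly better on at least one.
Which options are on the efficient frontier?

S1: dominated by S8 (read latency 2.5≤6.9, write latency 30.3≤50.1, cost 956≤1600).
S2: dominated by S1 (read latency 6.9≤40.2, write latency 50.1≤51.9, cost 1600≤1732).
S3: dominated by S6 (read latency 42.5≤47.4, write latency 2.1≤82.5, cost 1196≤1375).
S4: not dominated (best cost).
S5: dominated by S1 (read latency 6.9≤29.7, write latency 50.1≤67.2, cost 1600≤1885).
S6: not dominated (best write latency).
S7: not dominated.
S8: not dominated (best read latency).
S9: dominated by S4 (read latency 24.3≤47.2, write latency 95.2≤95.9, cost 421≤902).
S10: not dominated.
S11: dominated by S8 (read latency 2.5≤28.7, write latency 30.3≤51.1, cost 956≤1121).

S4, S6, S7, S8, S10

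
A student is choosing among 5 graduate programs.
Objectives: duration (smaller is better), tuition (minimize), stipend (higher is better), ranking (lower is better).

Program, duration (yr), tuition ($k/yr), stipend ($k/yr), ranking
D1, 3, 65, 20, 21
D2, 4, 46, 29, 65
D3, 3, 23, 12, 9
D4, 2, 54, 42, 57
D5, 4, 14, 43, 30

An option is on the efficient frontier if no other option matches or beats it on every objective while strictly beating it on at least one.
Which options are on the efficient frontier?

D1: not dominated.
D2: dominated by D5 (duration 4≤4, tuition 14≤46, stipend 43≥29, ranking 30≤65).
D3: not dominated (best ranking).
D4: not dominated (best duration).
D5: not dominated (best tuition).

D1, D3, D4, D5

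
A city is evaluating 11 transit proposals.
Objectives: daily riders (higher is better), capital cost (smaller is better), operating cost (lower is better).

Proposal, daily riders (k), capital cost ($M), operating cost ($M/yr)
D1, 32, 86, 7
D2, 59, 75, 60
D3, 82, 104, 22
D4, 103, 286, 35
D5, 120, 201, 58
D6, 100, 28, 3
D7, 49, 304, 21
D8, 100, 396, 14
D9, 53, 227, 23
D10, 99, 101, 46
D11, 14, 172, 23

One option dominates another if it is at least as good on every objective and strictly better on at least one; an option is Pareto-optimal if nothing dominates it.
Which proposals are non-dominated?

D4, D5, D6

D1: dominated by D6 (daily riders 100≥32, capital cost 28≤86, operating cost 3≤7).
D2: dominated by D6 (daily riders 100≥59, capital cost 28≤75, operating cost 3≤60).
D3: dominated by D6 (daily riders 100≥82, capital cost 28≤104, operating cost 3≤22).
D4: not dominated.
D5: not dominated (best daily riders).
D6: not dominated (best capital cost).
D7: dominated by D6 (daily riders 100≥49, capital cost 28≤304, operating cost 3≤21).
D8: dominated by D6 (daily riders 100≥100, capital cost 28≤396, operating cost 3≤14).
D9: dominated by D3 (daily riders 82≥53, capital cost 104≤227, operating cost 22≤23).
D10: dominated by D6 (daily riders 100≥99, capital cost 28≤101, operating cost 3≤46).
D11: dominated by D1 (daily riders 32≥14, capital cost 86≤172, operating cost 7≤23).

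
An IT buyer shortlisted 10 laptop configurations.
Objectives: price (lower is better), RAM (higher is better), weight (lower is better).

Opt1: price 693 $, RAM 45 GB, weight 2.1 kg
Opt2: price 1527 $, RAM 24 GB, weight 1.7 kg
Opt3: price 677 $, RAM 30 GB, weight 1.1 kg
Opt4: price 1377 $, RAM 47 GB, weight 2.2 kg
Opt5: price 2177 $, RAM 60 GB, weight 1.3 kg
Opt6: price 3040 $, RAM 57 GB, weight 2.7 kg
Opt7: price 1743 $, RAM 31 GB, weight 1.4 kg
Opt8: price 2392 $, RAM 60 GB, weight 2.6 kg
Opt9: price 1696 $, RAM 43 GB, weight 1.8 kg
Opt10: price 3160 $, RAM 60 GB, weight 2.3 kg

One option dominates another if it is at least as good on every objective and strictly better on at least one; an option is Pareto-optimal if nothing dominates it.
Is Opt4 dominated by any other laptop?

No

Opt1: worse on RAM (45 vs 47).
Opt2: worse on price (1527 vs 1377).
Opt3: worse on RAM (30 vs 47).
Opt5: worse on price (2177 vs 1377).
Opt6: worse on price (3040 vs 1377).
Opt7: worse on price (1743 vs 1377).
Opt8: worse on price (2392 vs 1377).
Opt9: worse on price (1696 vs 1377).
Opt10: worse on price (3160 vs 1377).
No option is at least as good as Opt4 on every objective and strictly better on one.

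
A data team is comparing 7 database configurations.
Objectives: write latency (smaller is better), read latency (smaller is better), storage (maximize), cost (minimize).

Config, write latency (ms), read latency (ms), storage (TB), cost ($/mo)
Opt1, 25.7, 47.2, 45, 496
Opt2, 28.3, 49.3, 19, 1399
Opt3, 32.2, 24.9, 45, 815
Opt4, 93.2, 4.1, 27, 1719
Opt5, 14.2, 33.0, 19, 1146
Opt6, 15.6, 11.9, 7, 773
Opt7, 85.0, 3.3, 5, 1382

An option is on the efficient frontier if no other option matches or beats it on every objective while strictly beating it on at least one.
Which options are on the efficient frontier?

Opt1: not dominated (best cost).
Opt2: dominated by Opt1 (write latency 25.7≤28.3, read latency 47.2≤49.3, storage 45≥19, cost 496≤1399).
Opt3: not dominated.
Opt4: not dominated.
Opt5: not dominated (best write latency).
Opt6: not dominated.
Opt7: not dominated (best read latency).

Opt1, Opt3, Opt4, Opt5, Opt6, Opt7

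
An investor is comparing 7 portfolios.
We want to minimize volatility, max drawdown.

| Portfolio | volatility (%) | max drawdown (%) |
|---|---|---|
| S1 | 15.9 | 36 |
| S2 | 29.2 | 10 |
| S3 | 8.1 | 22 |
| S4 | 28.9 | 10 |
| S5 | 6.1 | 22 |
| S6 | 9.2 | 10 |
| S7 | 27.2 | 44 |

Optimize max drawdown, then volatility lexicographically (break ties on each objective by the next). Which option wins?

S6

First minimize max drawdown: best is 10, kept {S2, S4, S6}.
Then minimize volatility: best is 9.2, kept {S6}.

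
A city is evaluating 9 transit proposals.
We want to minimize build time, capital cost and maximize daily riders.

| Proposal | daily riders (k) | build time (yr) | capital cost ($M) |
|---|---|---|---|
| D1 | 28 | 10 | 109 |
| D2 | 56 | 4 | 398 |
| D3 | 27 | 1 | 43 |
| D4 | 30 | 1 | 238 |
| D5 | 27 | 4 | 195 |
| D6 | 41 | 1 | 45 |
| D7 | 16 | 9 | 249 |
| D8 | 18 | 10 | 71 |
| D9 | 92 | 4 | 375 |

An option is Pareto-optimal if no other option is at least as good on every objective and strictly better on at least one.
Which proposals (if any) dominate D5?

D3: daily riders 27≥27, build time 1≤4, capital cost 43≤195 — dominates D5.
D6: daily riders 41≥27, build time 1≤4, capital cost 45≤195 — dominates D5.
Others (D1, D2, D4, D7, D8, D9) are each worse than D5 on at least one objective.

D3, D6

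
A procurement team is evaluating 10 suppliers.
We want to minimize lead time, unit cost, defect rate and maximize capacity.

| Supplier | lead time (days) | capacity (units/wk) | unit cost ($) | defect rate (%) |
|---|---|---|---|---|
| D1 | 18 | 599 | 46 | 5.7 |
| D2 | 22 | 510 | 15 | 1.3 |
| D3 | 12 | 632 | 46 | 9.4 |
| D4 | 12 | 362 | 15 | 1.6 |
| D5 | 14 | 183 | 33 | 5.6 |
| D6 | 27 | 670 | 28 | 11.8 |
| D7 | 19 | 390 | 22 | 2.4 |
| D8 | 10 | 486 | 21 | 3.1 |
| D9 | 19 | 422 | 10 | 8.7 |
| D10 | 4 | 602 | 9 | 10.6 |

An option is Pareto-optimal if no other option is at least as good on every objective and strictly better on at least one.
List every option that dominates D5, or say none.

D4, D8

D4: lead time 12≤14, capacity 362≥183, unit cost 15≤33, defect rate 1.6≤5.6 — dominates D5.
D8: lead time 10≤14, capacity 486≥183, unit cost 21≤33, defect rate 3.1≤5.6 — dominates D5.
Others (D1, D2, D3, D6, D7, D9, D10) are each worse than D5 on at least one objective.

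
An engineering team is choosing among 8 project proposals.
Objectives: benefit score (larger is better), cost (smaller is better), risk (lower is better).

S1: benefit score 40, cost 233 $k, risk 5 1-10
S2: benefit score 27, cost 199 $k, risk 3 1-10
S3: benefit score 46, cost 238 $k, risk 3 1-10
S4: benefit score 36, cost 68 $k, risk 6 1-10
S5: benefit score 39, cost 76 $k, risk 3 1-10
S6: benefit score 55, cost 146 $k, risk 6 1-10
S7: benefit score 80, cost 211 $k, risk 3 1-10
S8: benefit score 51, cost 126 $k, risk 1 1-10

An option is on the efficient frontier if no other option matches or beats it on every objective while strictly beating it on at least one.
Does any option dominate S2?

Yes

S5 vs S2: benefit score 39≥27, cost 76≤199, risk 3≤3 — S5 is at least as good on every objective and strictly better on at least one, so S5 dominates S2.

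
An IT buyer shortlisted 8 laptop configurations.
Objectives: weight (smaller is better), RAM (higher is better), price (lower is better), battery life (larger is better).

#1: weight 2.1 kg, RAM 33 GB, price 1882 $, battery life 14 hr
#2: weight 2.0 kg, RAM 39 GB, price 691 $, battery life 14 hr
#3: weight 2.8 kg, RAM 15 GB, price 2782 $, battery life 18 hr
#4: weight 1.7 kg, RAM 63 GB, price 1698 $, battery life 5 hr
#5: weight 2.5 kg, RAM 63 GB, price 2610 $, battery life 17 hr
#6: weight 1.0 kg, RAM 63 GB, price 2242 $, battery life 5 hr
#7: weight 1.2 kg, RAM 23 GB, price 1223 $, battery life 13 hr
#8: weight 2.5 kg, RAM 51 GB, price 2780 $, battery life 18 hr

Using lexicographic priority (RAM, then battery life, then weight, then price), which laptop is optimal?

First maximize RAM: best is 63, kept {#4, #5, #6}.
Then maximize battery life: best is 17, kept {#5}.

#5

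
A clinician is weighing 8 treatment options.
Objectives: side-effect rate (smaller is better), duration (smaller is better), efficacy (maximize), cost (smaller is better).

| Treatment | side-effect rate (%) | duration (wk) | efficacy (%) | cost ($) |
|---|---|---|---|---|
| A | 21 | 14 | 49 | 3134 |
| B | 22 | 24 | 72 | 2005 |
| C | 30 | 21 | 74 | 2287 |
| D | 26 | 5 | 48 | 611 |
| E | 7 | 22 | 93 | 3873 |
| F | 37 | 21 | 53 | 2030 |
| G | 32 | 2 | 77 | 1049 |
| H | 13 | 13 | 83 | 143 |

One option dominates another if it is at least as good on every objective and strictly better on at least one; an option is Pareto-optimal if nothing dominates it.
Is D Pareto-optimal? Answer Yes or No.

A: worse on duration (14 vs 5).
B: worse on duration (24 vs 5).
C: worse on side-effect rate (30 vs 26).
E: worse on duration (22 vs 5).
F: worse on side-effect rate (37 vs 26).
G: worse on side-effect rate (32 vs 26).
H: worse on duration (13 vs 5).
No option is at least as good as D on every objective and strictly better on one.

Yes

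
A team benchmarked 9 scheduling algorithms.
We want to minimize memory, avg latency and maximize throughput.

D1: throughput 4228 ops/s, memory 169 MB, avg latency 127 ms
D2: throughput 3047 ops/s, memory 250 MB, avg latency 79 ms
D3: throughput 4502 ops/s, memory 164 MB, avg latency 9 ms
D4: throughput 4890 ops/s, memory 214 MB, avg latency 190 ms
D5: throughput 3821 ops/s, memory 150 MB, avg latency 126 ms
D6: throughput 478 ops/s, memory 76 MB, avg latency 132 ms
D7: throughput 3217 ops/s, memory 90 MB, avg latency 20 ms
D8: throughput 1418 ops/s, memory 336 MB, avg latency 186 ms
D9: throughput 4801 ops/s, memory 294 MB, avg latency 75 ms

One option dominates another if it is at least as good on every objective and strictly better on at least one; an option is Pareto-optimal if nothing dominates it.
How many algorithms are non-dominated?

D1: dominated by D3 (throughput 4502≥4228, memory 164≤169, avg latency 9≤127).
D2: dominated by D3 (throughput 4502≥3047, memory 164≤250, avg latency 9≤79).
D3: not dominated (best avg latency).
D4: not dominated (best throughput).
D5: not dominated.
D6: not dominated (best memory).
D7: not dominated.
D8: dominated by D1 (throughput 4228≥1418, memory 169≤336, avg latency 127≤186).
D9: not dominated.
Pareto-optimal: D3, D4, D5, D6, D7, D9 → 6.

6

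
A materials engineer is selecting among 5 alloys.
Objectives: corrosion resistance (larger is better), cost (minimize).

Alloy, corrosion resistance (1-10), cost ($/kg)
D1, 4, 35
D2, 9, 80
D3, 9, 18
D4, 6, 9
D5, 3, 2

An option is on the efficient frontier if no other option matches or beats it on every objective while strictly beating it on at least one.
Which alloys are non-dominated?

D3, D4, D5

D1: dominated by D3 (corrosion resistance 9≥4, cost 18≤35).
D2: dominated by D3 (corrosion resistance 9≥9, cost 18≤80).
D3: not dominated.
D4: not dominated.
D5: not dominated (best cost).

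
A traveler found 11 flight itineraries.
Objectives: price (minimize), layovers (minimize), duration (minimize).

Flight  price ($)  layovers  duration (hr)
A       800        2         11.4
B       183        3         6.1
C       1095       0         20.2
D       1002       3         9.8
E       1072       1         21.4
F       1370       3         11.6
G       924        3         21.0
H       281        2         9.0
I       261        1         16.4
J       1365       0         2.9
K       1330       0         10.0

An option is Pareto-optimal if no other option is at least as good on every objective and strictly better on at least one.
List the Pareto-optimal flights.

B, C, H, I, J, K

A: dominated by H (price 281≤800, layovers 2≤2, duration 9.0≤11.4).
B: not dominated (best price).
C: not dominated.
D: dominated by B (price 183≤1002, layovers 3≤3, duration 6.1≤9.8).
E: dominated by I (price 261≤1072, layovers 1≤1, duration 16.4≤21.4).
F: dominated by A (price 800≤1370, layovers 2≤3, duration 11.4≤11.6).
G: dominated by A (price 800≤924, layovers 2≤3, duration 11.4≤21.0).
H: not dominated.
I: not dominated.
J: not dominated (best duration).
K: not dominated.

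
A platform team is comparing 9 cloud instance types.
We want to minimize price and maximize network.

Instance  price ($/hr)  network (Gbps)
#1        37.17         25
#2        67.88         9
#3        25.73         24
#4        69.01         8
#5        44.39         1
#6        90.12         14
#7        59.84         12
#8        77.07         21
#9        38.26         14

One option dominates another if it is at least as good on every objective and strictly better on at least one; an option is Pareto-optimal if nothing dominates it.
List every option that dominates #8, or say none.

#1, #3

#1: price 37.17≤77.07, network 25≥21 — dominates #8.
#3: price 25.73≤77.07, network 24≥21 — dominates #8.
Others (#2, #4, #5, #6, #7, #9) are each worse than #8 on at least one objective.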